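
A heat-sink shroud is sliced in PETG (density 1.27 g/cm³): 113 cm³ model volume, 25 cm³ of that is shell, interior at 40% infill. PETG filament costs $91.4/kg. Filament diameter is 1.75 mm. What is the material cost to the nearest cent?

Infill region = 113 − 25 = 88 cm³.
Infill volume = 0.40 × 88 = 35.2 cm³.
Total printed volume: 25 + 35.2 → 60.2 cm³.
Mass = 60.2 × 1.27 = 76.454 g.
Cost = 76.454 g / 1000 × $91.4/kg = $6.99.

$6.99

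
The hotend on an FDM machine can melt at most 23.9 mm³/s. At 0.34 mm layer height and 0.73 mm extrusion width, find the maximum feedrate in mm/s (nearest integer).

Bead cross-section = 0.34 × 0.73, so 0.2482 mm².
Max speed = 23.9 / 0.2482 = 96.29 ≈ 96 mm/s.

96 mm/s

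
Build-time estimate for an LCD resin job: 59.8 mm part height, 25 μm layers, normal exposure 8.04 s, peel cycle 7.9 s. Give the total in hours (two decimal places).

10.59 hours

Number of layers: 59.8 / 0.025 → 2392 (rounded up).
Per-layer time = 8.04 + 7.9, so 15.94 s.
Build time: 2392 × 15.94 s = 38128.48 s, i.e. 10.59 hours.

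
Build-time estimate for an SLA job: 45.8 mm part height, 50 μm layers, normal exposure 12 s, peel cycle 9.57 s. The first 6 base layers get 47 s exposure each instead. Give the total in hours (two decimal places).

Layer count = ceil(45.8 / 0.05) = 916.
Base layers = 6 × (47 + 9.57) = 339.42 s.
Normal layers = 910 × (12 + 9.57), so 19628.7 s.
Total = 339.42 + 19628.7 = 19968.12 s = 5.55 hours.

5.55 hours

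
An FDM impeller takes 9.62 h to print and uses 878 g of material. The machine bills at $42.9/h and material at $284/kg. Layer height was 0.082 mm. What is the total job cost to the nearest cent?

Machine cost = 42.9 × 9.62, so $412.698.
Material cost = 284 × 878/1000, so $249.352.
Job cost: 412.698 + 249.352 = $662.05.

$662.05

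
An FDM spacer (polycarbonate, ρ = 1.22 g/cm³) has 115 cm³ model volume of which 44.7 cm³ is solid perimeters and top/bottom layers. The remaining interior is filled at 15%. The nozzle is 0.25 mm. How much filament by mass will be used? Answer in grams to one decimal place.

67.4 g

Infill region: 115 − 44.7 → 70.3 cm³.
Infill deposited = 0.15 × 70.3, so 10.545 cm³.
Deposited volume = 44.7 + 10.545 = 55.245 cm³.
Mass = 55.245 × 1.22 = 67.3989 g.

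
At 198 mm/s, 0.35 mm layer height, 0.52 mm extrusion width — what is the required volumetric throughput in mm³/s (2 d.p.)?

36.04

A = 0.35 × 0.52 = 0.182 mm².
Q = v·A = 198 × 0.182 = 36.04 mm³/s.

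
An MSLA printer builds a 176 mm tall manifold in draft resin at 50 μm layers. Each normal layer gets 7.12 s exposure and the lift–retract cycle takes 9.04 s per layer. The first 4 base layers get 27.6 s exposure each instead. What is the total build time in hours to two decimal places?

15.82 hours

Layers = ⌈176/0.05⌉ = 3520.
Burn-in layers = 4 × (27.6 + 9.04), so 146.56 s.
Normal layers: 3516 × (7.12 + 9.04) → 56818.56 s.
Total = 146.56 + 56818.56 = 56965.12 s = 15.82 hours.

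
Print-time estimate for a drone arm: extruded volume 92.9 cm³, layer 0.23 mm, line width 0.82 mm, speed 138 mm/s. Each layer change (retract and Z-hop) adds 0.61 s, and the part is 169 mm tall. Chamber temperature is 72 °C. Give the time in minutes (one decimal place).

Extrusion cross-section: 0.23 × 0.82 → 0.1886 mm².
Path length: 92900 mm³ / 0.1886 mm² → 492576.9 mm.
Time extruding = 492576.9 / 138, so 3569.4 s.
Layer count = ceil(169 / 0.23) = 735.
Non-print overhead = 735 × 0.61 = 448.35 s.
Total = 3569.4 + 448.35 = 4017.75 s = 67.0 minutes.

67.0 minutes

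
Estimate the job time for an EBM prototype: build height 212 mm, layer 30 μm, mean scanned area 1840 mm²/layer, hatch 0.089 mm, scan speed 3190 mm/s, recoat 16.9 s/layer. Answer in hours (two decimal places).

45.90 hours

Number of layers: 212 / 0.03 → 7067 (rounded up).
Per-layer scan distance: 1840 / 0.089 → 20674.2 mm.
Beam time per layer = 20674.2 / 3190, so 6.4809 s.
Time per layer = 6.4809 + 16.9, so 23.3809 s.
Build time = 7067 × 23.3809 = 165232.8203 s = 45.90 hours.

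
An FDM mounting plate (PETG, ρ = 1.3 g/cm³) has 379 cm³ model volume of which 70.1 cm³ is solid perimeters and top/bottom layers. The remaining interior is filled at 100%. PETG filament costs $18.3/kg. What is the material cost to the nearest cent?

Interior volume = 379 − 70.1 = 308.9 cm³.
Infill volume: 1.00 × 308.9 → 308.9 cm³.
Deposited volume = 70.1 + 308.9, so 379 cm³.
Mass: 379 × 1.3 → 492.7 g.
Cost = 492.7 g / 1000 × $18.3/kg = $9.02.

$9.02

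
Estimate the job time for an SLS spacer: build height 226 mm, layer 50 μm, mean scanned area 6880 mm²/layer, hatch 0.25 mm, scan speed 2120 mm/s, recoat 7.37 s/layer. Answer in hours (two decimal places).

Number of layers: 226 / 0.05 → 4520 (rounded up).
Hatch length per layer = 6880 / 0.25 = 27520 mm.
Per-layer scan time = 27520 / 2120 = 12.9811 s.
Time per layer: 12.9811 + 7.37 → 20.3511 s.
Build time = 4520 × 20.3511 = 91986.972 s = 25.55 hours.

25.55 hours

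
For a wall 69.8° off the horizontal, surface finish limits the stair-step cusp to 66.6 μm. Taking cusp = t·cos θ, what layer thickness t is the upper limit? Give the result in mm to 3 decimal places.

t = h_c / cos θ = 0.0666 / 0.3453 = 0.193 mm.

0.193 mm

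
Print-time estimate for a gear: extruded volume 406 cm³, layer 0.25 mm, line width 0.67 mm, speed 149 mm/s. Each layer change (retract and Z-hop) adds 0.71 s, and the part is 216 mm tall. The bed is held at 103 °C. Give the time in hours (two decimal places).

4.69 hours

Bead cross-section: 0.25 × 0.67 → 0.1675 mm².
Total extruded path = 406000/0.1675 = 2423880.6 mm.
Extrusion time = 2423880.6 / 149, so 16267.7 s.
Layer count = ceil(216 / 0.25) = 864.
Layer-change overhead = 864 × 0.71 = 613.44 s.
Altogether 16267.7 + 613.44 = 16881.14 s, i.e. 4.69 hours.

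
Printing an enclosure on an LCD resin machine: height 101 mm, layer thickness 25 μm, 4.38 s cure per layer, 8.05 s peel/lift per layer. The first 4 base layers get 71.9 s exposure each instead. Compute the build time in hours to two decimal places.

Layer count = ceil(101 / 0.025) = 4040.
Base layers: 4 × (71.9 + 8.05) → 319.8 s.
Remaining layers = 4036 × (4.38 + 8.05), so 50167.48 s.
Sum: 319.8 + 50167.48 = 50487.28 s → 14.02 hours.

14.02 hours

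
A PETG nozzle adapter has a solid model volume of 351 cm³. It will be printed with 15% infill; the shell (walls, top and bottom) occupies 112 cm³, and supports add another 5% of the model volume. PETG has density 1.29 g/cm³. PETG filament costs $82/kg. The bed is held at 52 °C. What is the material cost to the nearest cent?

Infill region = 351 − 112, so 239 cm³.
Infill volume = 0.15 × 239, so 35.85 cm³.
Support: 0.05 × 351 → 17.55 cm³.
Total extruded = 112 + 35.85 + 17.55, so 165.4 cm³.
Mass: 165.4 × 1.29 → 213.366 g.
At $82/kg: 213.366/1000 × 82 = $17.50.

$17.50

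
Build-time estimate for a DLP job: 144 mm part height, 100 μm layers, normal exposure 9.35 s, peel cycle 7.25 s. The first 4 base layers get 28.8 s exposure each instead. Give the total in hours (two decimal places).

6.66 hours

Layer count = ceil(144 / 0.1) = 1440.
Bottom layers = 4 × (28.8 + 7.25), so 144.2 s.
Regular layers = 1436 × (9.35 + 7.25), so 23837.6 s.
Total = 144.2 + 23837.6 = 23981.8 s = 6.66 hours.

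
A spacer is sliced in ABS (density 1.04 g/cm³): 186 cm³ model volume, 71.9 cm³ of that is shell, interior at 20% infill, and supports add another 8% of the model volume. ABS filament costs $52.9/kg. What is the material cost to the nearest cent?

Interior volume: 186 − 71.9 → 114.1 cm³.
Infill deposited = 0.20 × 114.1 = 22.82 cm³.
Support = 0.08 × 186, so 14.88 cm³.
Total printed volume: 71.9 + 22.82 + 14.88 → 109.6 cm³.
Mass = 109.6 × 1.04, so 113.984 g.
Cost = 113.984 g / 1000 × $52.9/kg = $6.03.

$6.03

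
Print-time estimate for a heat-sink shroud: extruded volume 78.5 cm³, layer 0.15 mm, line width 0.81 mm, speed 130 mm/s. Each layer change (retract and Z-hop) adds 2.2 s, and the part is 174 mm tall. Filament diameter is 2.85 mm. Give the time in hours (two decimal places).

Line area: 0.15 × 0.81 → 0.1215 mm².
Total extruded path = 78500/0.1215 = 646090.5 mm.
Time extruding = 646090.5 / 130, so 4969.9 s.
Layer count = ceil(174 / 0.15) = 1160.
Layer-change overhead = 1160 × 2.2 = 2552 s.
Altogether 4969.9 + 2552 = 7521.9 s, i.e. 2.09 hours.

2.09 hours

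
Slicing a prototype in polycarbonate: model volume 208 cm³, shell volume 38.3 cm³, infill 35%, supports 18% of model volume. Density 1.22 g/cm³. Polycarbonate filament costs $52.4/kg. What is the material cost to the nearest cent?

Infill region = 208 − 38.3, so 169.7 cm³.
Infill deposited = 0.35 × 169.7 = 59.395 cm³.
Support: 0.18 × 208 → 37.44 cm³.
Total printed volume = 38.3 + 59.395 + 37.44 = 135.135 cm³.
Mass = 135.135 × 1.22 = 164.8647 g.
Cost = 164.8647 g / 1000 × $52.4/kg = $8.64.

$8.64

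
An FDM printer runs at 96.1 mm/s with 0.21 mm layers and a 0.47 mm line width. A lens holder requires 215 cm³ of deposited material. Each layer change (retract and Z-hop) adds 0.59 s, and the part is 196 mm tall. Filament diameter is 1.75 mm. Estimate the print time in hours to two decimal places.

Extrusion cross-section = 0.21 × 0.47 = 0.0987 mm².
Toolpath length = 215 cm³ / 0.0987 mm² = 215000 / 0.0987 = 2178318.1 mm.
Print-move time: 2178318.1 / 96.1 → 22667.2 s.
Layer count = ceil(196 / 0.21) = 934.
Non-print overhead: 934 × 0.59 → 551.06 s.
Altogether 22667.2 + 551.06 = 23218.26 s, i.e. 6.45 hours.

6.45 hours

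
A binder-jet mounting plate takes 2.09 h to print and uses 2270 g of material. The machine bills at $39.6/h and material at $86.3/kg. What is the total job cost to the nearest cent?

$278.67

Machine cost = 39.6 × 2.09 = $82.764.
Material cost: 86.3 × 2270/1000 → $195.901.
Job cost: 82.764 + 195.901 = 278.665 ≈ $278.67.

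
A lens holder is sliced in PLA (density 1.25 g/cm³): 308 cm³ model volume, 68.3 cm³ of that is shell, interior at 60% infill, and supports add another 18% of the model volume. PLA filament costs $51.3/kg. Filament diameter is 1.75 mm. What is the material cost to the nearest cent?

$17.16

Infill region = 308 − 68.3 = 239.7 cm³.
Infill volume = 0.60 × 239.7 = 143.82 cm³.
Support: 0.18 × 308 → 55.44 cm³.
Deposited volume: 68.3 + 143.82 + 55.44 → 267.56 cm³.
Mass = 267.56 × 1.25, so 334.45 g.
Cost = 334.45 g / 1000 × $51.3/kg = $17.16.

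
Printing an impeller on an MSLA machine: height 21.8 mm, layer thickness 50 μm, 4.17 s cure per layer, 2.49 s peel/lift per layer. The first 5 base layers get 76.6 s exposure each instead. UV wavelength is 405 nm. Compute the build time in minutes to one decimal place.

54.4 minutes

Number of layers: 21.8 / 0.05 → 436 (rounded up).
Base layers = 5 × (76.6 + 2.49) = 395.45 s.
Remaining layers: 431 × (4.17 + 2.49) → 2870.46 s.
Total = 395.45 + 2870.46 = 3265.91 s = 54.4 minutes.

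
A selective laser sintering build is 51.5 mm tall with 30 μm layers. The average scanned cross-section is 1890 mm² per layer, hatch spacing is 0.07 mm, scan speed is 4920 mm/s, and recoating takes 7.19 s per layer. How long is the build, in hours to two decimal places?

6.05 hours

Layer count = ceil(51.5 / 0.03) = 1717.
Scan path per layer = 1890 / 0.07 = 27000 mm.
Scan time per layer: 27000 / 4920 → 5.4878 s.
Layer cycle: 5.4878 + 7.19 → 12.6778 s.
1717 layers × 12.6778 s/layer = 21767.7826 s, i.e. 6.05 hours.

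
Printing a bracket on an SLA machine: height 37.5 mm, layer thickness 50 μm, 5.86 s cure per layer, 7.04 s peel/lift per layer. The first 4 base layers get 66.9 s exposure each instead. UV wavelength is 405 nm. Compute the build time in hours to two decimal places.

2.76 hours

Layer count = ceil(37.5 / 0.05) = 750.
Burn-in layers = 4 × (66.9 + 7.04) = 295.76 s.
Regular layers: 746 × (5.86 + 7.04) → 9623.4 s.
Total = 295.76 + 9623.4 = 9919.16 s = 2.76 hours.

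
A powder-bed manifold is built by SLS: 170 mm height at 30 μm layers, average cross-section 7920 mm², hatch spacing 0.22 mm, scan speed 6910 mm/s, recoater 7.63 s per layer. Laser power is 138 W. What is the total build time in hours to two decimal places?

Number of layers: 170 / 0.03 → 5667 (rounded up).
Scan path per layer: 7920 / 0.22 → 36000 mm.
Laser time per layer: 36000 / 6910 → 5.2098 s.
Per-layer time: 5.2098 + 7.63 → 12.8398 s.
5667 layers × 12.8398 s/layer = 72763.1466 s, i.e. 20.21 hours.

20.21 hours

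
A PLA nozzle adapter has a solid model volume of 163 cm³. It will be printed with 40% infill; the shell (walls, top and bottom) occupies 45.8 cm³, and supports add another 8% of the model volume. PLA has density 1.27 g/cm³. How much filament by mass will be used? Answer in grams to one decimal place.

134.3 g

Volume inside the shell = 163 − 45.8 = 117.2 cm³.
Infill deposited: 0.40 × 117.2 → 46.88 cm³.
Support = 0.08 × 163 = 13.04 cm³.
Deposited volume = 45.8 + 46.88 + 13.04, so 105.72 cm³.
Mass: 105.72 × 1.27 → 134.2644 g.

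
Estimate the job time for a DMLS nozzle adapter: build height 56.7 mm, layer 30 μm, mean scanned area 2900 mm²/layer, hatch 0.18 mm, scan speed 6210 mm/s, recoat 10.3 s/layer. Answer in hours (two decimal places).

Layers = ⌈56.7/0.03⌉ = 1890.
Per-layer scan distance = 2900 / 0.18, so 16111.1 mm.
Per-layer scan time: 16111.1 / 6210 → 2.5944 s.
Time per layer: 2.5944 + 10.3 → 12.8944 s.
1890 layers × 12.8944 s/layer = 24370.416 s, i.e. 6.77 hours.

6.77 hours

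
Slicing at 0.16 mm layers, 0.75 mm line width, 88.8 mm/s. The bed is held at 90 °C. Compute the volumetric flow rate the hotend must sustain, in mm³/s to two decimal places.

10.66

A = 0.16 × 0.75 = 0.12 mm².
Q = v·A = 88.8 × 0.12 = 10.66 mm³/s.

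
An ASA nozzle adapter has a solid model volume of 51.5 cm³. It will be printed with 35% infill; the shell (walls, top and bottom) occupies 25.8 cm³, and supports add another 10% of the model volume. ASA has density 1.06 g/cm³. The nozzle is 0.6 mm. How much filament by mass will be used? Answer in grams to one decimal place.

Interior volume = 51.5 − 25.8 = 25.7 cm³.
Deposited infill = 0.35 × 25.7 = 8.995 cm³.
Support = 0.10 × 51.5, so 5.15 cm³.
Total printed volume = 25.8 + 8.995 + 5.15, so 39.945 cm³.
Mass = 39.945 × 1.06 = 42.3417 g.

42.3 g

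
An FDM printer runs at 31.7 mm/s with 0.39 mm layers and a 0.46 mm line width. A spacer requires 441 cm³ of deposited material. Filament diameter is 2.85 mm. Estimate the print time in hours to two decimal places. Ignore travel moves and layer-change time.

Bead cross-section = 0.39 × 0.46, so 0.1794 mm².
Total extruded path = 441000/0.1794 = 2458194 mm.
Extrusion time = 2458194 / 31.7 = 77545.6 s.
In the requested units: 77545.6 s = 21.54 hours.

21.54 hours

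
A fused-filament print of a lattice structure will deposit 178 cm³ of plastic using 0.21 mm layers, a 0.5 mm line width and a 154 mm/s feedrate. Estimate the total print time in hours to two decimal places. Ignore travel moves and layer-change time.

3.06 hours

Line area = 0.21 × 0.5 = 0.105 mm².
Toolpath length = 178 cm³ / 0.105 mm² = 178000 / 0.105 = 1695238.1 mm.
Print-move time = 1695238.1 / 154, so 11008 s.
11008 s = 3.06 hours.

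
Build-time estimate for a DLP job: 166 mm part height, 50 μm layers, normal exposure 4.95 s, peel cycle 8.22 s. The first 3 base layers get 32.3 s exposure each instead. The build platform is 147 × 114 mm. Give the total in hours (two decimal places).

Layer count = ceil(166 / 0.05) = 3320.
Burn-in layers = 3 × (32.3 + 8.22) = 121.56 s.
Regular layers = 3317 × (4.95 + 8.22), so 43684.89 s.
Sum: 121.56 + 43684.89 = 43806.45 s → 12.17 hours.

12.17 hours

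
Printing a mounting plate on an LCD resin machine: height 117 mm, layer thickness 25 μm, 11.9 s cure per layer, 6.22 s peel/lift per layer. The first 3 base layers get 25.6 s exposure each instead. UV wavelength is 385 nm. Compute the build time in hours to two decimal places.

23.57 hours

Layers = ⌈117/0.025⌉ = 4680.
Burn-in layers = 3 × (25.6 + 6.22), so 95.46 s.
Normal layers = 4677 × (11.9 + 6.22), so 84747.24 s.
Total = 95.46 + 84747.24 = 84842.7 s = 23.57 hours.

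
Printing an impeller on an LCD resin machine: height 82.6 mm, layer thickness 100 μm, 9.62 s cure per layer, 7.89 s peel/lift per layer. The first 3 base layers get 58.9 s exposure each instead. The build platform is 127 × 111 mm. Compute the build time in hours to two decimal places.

Layer count = ceil(82.6 / 0.1) = 826.
Burn-in layers = 3 × (58.9 + 7.89), so 200.37 s.
Remaining layers = 823 × (9.62 + 7.89), so 14410.73 s.
Total = 200.37 + 14410.73 = 14611.1 s = 4.06 hours.

4.06 hours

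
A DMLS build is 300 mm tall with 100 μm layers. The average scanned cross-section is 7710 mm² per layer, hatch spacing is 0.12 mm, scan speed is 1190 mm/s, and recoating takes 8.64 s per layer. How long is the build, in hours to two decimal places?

52.19 hours

Number of layers: 300 / 0.1 → 3000 (rounded up).
Per-layer scan distance = 7710 / 0.12 = 64250 mm.
Per-layer scan time: 64250 / 1190 → 53.9916 s.
Time per layer: 53.9916 + 8.64 → 62.6316 s.
Total: 3000 × 62.6316 s = 187894.8 s → 52.19 hours.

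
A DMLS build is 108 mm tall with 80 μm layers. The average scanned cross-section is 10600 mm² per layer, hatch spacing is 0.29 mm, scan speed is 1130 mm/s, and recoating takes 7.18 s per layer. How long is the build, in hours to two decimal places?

Layer count = ceil(108 / 0.08) = 1350.
Scan path per layer = 10600 / 0.29 = 36551.7 mm.
Scan time per layer: 36551.7 / 1130 → 32.3466 s.
Layer cycle: 32.3466 + 7.18 → 39.5266 s.
1350 layers × 39.5266 s/layer = 53360.91 s, i.e. 14.82 hours.

14.82 hours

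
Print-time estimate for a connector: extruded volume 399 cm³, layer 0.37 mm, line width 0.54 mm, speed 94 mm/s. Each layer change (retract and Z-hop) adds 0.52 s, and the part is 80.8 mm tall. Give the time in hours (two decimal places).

Bead cross-section: 0.37 × 0.54 → 0.1998 mm².
Toolpath length = 399 cm³ / 0.1998 mm² = 399000 / 0.1998 = 1996997 mm.
Extrusion time = 1996997 / 94 = 21244.6 s.
Number of layers: 80.8 / 0.37 → 219 (rounded up).
Non-print overhead = 219 × 0.52, so 113.88 s.
Altogether 21244.6 + 113.88 = 21358.48 s, i.e. 5.93 hours.

5.93 hours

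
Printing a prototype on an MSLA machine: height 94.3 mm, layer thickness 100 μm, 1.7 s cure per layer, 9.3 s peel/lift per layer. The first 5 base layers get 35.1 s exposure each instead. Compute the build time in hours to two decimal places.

Layers = ⌈94.3/0.1⌉ = 943.
Burn-in layers = 5 × (35.1 + 9.3) = 222 s.
Normal layers = 938 × (1.7 + 9.3), so 10318 s.
Sum: 222 + 10318 = 10540 s → 2.93 hours.

2.93 hours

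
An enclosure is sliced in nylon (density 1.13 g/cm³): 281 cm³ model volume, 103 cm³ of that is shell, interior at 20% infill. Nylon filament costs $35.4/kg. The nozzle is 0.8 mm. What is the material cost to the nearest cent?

Infill region = 281 − 103, so 178 cm³.
Infill deposited = 0.20 × 178, so 35.6 cm³.
Total printed volume = 103 + 35.6 = 138.6 cm³.
Mass = 138.6 × 1.13 = 156.618 g.
Cost = 156.618 g / 1000 × $35.4/kg = $5.54.

$5.54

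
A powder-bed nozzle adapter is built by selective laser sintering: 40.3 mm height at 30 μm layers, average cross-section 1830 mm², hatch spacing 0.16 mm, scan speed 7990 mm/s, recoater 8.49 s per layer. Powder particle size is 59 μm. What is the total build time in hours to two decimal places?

Number of layers: 40.3 / 0.03 → 1344 (rounded up).
Hatch length per layer = 1830 / 0.16, so 11437.5 mm.
Per-layer scan time: 11437.5 / 7990 → 1.4315 s.
Layer cycle = 1.4315 + 8.49, so 9.9215 s.
Total: 1344 × 9.9215 s = 13334.496 s → 3.70 hours.

3.70 hours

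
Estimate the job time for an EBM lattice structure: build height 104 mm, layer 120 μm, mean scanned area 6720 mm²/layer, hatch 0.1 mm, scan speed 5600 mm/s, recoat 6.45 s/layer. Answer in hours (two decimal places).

Layer count = ceil(104 / 0.12) = 867.
Hatch length per layer = 6720 / 0.1, so 67200 mm.
Beam time per layer = 67200 / 5600, so 12 s.
Layer cycle = 12 + 6.45 = 18.45 s.
867 layers × 18.45 s/layer = 15996.15 s, i.e. 4.44 hours.

4.44 hours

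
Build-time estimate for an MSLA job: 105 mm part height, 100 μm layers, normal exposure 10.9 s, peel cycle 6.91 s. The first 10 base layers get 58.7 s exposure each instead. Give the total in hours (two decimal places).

Layer count = ceil(105 / 0.1) = 1050.
Burn-in layers = 10 × (58.7 + 6.91), so 656.1 s.
Normal layers = 1040 × (10.9 + 6.91), so 18522.4 s.
Sum: 656.1 + 18522.4 = 19178.5 s → 5.33 hours.

5.33 hours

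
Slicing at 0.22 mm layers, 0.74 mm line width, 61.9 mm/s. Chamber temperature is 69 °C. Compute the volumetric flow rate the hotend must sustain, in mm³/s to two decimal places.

10.08

Extrusion cross-section = 0.22 × 0.74, so 0.1628 mm².
Q = v·A = 61.9 × 0.1628 = 10.08 mm³/s.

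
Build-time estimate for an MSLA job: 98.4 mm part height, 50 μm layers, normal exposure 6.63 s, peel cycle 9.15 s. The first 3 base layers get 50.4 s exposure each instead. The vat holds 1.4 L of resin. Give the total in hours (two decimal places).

Layer count = ceil(98.4 / 0.05) = 1968.
Base layers = 3 × (50.4 + 9.15), so 178.65 s.
Regular layers = 1965 × (6.63 + 9.15) = 31007.7 s.
Total = 178.65 + 31007.7 = 31186.35 s = 8.66 hours.

8.66 hours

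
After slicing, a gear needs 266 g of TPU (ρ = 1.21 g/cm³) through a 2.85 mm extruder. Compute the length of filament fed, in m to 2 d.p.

Volume = 266 g / 1.21 g·cm⁻³ = 219.8347 cm³ = 219834.7 mm³.
Cross-section of 2.85 mm filament: π·(2.85/2)² = 6.3794 mm².
L = V/A = 219834.7/6.3794 = 34460.09 mm → 34.46 m.

34.46 m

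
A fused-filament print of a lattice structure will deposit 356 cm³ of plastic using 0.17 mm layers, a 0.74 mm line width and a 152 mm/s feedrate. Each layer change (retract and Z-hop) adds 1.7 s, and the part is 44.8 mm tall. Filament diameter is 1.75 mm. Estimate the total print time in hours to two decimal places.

Extrusion cross-section = 0.17 × 0.74, so 0.1258 mm².
Total extruded path = 356000/0.1258 = 2829888.7 mm.
Extrusion time = 2829888.7 / 152, so 18617.7 s.
Number of layers: 44.8 / 0.17 → 264 (rounded up).
Layer-change overhead = 264 × 1.7, so 448.8 s.
Total = 18617.7 + 448.8 = 19066.5 s = 5.30 hours.

5.30 hours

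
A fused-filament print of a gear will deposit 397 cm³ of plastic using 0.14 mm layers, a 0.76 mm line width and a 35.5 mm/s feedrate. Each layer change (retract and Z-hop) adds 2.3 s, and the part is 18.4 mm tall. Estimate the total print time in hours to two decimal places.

Bead cross-section = 0.14 × 0.76, so 0.1064 mm².
Toolpath length = 397 cm³ / 0.1064 mm² = 397000 / 0.1064 = 3731203 mm.
Time extruding: 3731203 / 35.5 → 105104.3 s.
Layer count = ceil(18.4 / 0.14) = 132.
Layer-change overhead: 132 × 2.3 → 303.6 s.
Total = 105104.3 + 303.6 = 105407.9 s = 29.28 hours.

29.28 hours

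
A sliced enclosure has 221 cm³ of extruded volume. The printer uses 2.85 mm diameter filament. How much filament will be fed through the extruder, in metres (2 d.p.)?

Filament cross-section = π × (2.85/2)² = 6.3794 mm².
L = 221000 mm³ / 6.3794 mm² = 34642.76 mm, i.e. 34.64 m.

34.64 m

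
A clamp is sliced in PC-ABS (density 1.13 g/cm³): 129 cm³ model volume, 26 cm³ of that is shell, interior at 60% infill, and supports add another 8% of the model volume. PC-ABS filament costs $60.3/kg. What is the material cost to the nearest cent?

Interior volume = 129 − 26, so 103 cm³.
Deposited infill = 0.60 × 103 = 61.8 cm³.
Support = 0.08 × 129, so 10.32 cm³.
Total extruded = 26 + 61.8 + 10.32, so 98.12 cm³.
Mass = 98.12 × 1.13, so 110.8756 g.
Cost = 110.8756 g / 1000 × $60.3/kg = $6.69.

$6.69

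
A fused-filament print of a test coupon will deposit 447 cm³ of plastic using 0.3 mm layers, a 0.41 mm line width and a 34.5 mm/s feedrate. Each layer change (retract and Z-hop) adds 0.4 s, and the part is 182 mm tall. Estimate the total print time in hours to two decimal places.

29.33 hours

Bead cross-section = 0.3 × 0.41, so 0.123 mm².
Toolpath length = 447 cm³ / 0.123 mm² = 447000 / 0.123 = 3634146.3 mm.
Print-move time: 3634146.3 / 34.5 → 105337.6 s.
Layer count = ceil(182 / 0.3) = 607.
Non-print overhead = 607 × 0.4 = 242.8 s.
Total = 105337.6 + 242.8 = 105580.4 s = 29.33 hours.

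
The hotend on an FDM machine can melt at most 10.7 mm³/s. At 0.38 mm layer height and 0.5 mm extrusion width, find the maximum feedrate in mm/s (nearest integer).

A = 0.38 × 0.5, so 0.19 mm².
Max speed = 10.7 / 0.19 = 56.32 ≈ 56 mm/s.

56 mm/s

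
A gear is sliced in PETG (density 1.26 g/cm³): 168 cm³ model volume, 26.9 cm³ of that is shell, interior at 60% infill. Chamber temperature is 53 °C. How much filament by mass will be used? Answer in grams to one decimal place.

140.6 g

Interior volume: 168 − 26.9 → 141.1 cm³.
Infill volume = 0.60 × 141.1, so 84.66 cm³.
Deposited volume = 26.9 + 84.66, so 111.56 cm³.
Mass: 111.56 × 1.26 → 140.5656 g.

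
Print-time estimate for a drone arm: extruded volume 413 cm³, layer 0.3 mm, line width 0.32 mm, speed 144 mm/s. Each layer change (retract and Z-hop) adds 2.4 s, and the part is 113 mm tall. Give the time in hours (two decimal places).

Bead cross-section = 0.3 × 0.32 = 0.096 mm².
Toolpath length = 413 cm³ / 0.096 mm² = 413000 / 0.096 = 4302083.3 mm.
Extrusion time: 4302083.3 / 144 → 29875.6 s.
Number of layers: 113 / 0.3 → 377 (rounded up).
Layer-change overhead = 377 × 2.4, so 904.8 s.
Altogether 29875.6 + 904.8 = 30780.4 s, i.e. 8.55 hours.

8.55 hours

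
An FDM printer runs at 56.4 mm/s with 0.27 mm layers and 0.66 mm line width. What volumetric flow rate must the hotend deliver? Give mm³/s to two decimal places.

A = 0.27 × 0.66 = 0.1782 mm².
Q = v·A = 56.4 × 0.1782 = 10.05 mm³/s.

10.05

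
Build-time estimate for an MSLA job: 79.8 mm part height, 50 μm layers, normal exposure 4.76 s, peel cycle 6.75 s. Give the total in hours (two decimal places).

Layer count = ceil(79.8 / 0.05) = 1596.
Each layer takes = 4.76 + 6.75 = 11.51 s.
Build time: 1596 × 11.51 s = 18369.96 s, i.e. 5.10 hours.

5.10 hours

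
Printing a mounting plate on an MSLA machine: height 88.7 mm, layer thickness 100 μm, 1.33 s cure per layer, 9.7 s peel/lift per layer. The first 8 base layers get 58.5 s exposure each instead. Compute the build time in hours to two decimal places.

Layer count = ceil(88.7 / 0.1) = 887.
Bottom layers: 8 × (58.5 + 9.7) → 545.6 s.
Remaining layers = 879 × (1.33 + 9.7) = 9695.37 s.
Total = 545.6 + 9695.37 = 10240.97 s = 2.84 hours.

2.84 hours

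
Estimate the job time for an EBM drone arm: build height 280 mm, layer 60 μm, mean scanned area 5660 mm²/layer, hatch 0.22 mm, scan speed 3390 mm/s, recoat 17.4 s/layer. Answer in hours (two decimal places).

32.40 hours

Number of layers: 280 / 0.06 → 4667 (rounded up).
Scan path per layer: 5660 / 0.22 → 25727.3 mm.
Scan time per layer = 25727.3 / 3390 = 7.5892 s.
Layer cycle: 7.5892 + 17.4 → 24.9892 s.
Total: 4667 × 24.9892 s = 116624.5964 s → 32.40 hours.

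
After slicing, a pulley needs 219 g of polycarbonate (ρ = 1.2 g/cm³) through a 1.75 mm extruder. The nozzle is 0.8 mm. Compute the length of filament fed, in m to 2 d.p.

Extruded volume: 219/1.2 = 182.5 cm³ (182500 mm³).
A = π r² = π × 0.875² = 2.4053 mm².
Length = 182500 / 2.4053 = 75874.11 mm = 75.87 m.

75.87 m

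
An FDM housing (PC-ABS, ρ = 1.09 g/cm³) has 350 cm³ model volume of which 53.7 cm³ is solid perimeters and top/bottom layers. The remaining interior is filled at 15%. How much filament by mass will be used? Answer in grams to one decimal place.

107.0 g

Infill region: 350 − 53.7 → 296.3 cm³.
Infill deposited = 0.15 × 296.3 = 44.445 cm³.
Deposited volume = 53.7 + 44.445, so 98.145 cm³.
Mass: 98.145 × 1.09 → 106.97805 g.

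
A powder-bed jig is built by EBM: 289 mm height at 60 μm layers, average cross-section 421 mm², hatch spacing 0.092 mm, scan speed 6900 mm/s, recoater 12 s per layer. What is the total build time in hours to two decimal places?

16.94 hours

Layer count = ceil(289 / 0.06) = 4817.
Scan path per layer = 421 / 0.092 = 4576.1 mm.
Beam time per layer = 4576.1 / 6900 = 0.6632 s.
Time per layer = 0.6632 + 12 = 12.6632 s.
Total: 4817 × 12.6632 s = 60998.6344 s → 16.94 hours.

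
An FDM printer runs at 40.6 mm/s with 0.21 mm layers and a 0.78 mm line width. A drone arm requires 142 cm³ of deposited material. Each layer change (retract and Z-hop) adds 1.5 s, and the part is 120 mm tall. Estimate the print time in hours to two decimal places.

6.17 hours

Line area = 0.21 × 0.78 = 0.1638 mm².
Total extruded path = 142000/0.1638 = 866910.9 mm.
Time extruding = 866910.9 / 40.6 = 21352.5 s.
Number of layers: 120 / 0.21 → 572 (rounded up).
Z-hop total: 572 × 1.5 → 858 s.
Altogether 21352.5 + 858 = 22210.5 s, i.e. 6.17 hours.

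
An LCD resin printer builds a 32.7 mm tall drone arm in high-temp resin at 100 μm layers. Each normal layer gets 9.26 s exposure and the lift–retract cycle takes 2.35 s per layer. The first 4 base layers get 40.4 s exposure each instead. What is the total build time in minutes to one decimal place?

Number of layers: 32.7 / 0.1 → 327 (rounded up).
Bottom layers = 4 × (40.4 + 2.35) = 171 s.
Remaining layers = 323 × (9.26 + 2.35), so 3750.03 s.
Total = 171 + 3750.03 = 3921.03 s = 65.4 minutes.

65.4 minutes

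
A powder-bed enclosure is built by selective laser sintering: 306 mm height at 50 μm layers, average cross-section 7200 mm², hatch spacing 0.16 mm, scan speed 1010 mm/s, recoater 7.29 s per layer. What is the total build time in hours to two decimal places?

88.14 hours

Layer count = ceil(306 / 0.05) = 6120.
Per-layer scan distance = 7200 / 0.16 = 45000 mm.
Scan time per layer: 45000 / 1010 → 44.5545 s.
Time per layer = 44.5545 + 7.29 = 51.8445 s.
Build time = 6120 × 51.8445 = 317288.34 s = 88.14 hours.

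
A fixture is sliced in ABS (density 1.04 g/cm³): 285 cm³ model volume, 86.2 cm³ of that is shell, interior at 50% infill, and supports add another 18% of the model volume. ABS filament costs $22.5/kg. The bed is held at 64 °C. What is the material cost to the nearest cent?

Interior volume = 285 − 86.2, so 198.8 cm³.
Deposited infill = 0.50 × 198.8, so 99.4 cm³.
Support = 0.18 × 285, so 51.3 cm³.
Total printed volume = 86.2 + 99.4 + 51.3, so 236.9 cm³.
Mass = 236.9 × 1.04, so 246.376 g.
Cost = 246.376 g / 1000 × $22.5/kg = $5.54.

$5.54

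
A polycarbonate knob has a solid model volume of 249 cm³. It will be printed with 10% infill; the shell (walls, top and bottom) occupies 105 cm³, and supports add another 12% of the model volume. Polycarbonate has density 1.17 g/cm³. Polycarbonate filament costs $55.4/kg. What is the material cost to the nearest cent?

$9.68

Volume inside the shell = 249 − 105, so 144 cm³.
Infill deposited = 0.10 × 144 = 14.4 cm³.
Support = 0.12 × 249, so 29.88 cm³.
Total extruded = 105 + 14.4 + 29.88 = 149.28 cm³.
Mass = 149.28 × 1.17, so 174.6576 g.
Cost = 174.6576 g / 1000 × $55.4/kg = $9.68.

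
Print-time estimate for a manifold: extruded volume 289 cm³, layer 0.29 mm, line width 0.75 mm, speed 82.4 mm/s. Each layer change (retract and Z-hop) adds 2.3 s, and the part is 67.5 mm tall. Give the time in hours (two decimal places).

4.63 hours

Bead cross-section = 0.29 × 0.75 = 0.2175 mm².
Toolpath length = 289 cm³ / 0.2175 mm² = 289000 / 0.2175 = 1328735.6 mm.
Print-move time: 1328735.6 / 82.4 → 16125.4 s.
Layers = ⌈67.5/0.29⌉ = 233.
Non-print overhead: 233 × 2.3 → 535.9 s.
Total = 16125.4 + 535.9 = 16661.3 s = 4.63 hours.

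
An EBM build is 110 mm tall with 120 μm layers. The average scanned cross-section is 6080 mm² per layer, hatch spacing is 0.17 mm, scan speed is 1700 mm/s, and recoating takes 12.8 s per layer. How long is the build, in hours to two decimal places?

Number of layers: 110 / 0.12 → 917 (rounded up).
Hatch length per layer = 6080 / 0.17, so 35764.7 mm.
Per-layer scan time = 35764.7 / 1700, so 21.0381 s.
Per-layer time: 21.0381 + 12.8 → 33.8381 s.
917 layers × 33.8381 s/layer = 31029.5377 s, i.e. 8.62 hours.

8.62 hours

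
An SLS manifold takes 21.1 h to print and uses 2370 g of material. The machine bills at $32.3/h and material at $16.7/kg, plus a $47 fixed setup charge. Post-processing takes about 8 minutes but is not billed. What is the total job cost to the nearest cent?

Machine-time cost: 32.3 × 21.1 → $681.53.
Feedstock cost = 16.7 × 2370/1000, so $39.579.
Adding setup: 681.53 + 39.579 + 47 → 768.109 ≈ $768.11.

$768.11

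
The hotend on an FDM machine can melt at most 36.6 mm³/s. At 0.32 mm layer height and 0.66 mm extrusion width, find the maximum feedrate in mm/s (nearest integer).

173 mm/s

Bead cross-section = 0.32 × 0.66, so 0.2112 mm².
v_max = Q/A = 36.6/0.2112 = 173.30 mm/s → 173 mm/s.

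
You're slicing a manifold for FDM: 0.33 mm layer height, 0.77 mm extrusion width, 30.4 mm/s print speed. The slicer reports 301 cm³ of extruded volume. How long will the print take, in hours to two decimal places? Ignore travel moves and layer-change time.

10.82 hours

Line area = 0.33 × 0.77 = 0.2541 mm².
Path length: 301000 mm³ / 0.2541 mm² → 1184573 mm.
Time extruding = 1184573 / 30.4, so 38966.2 s.
Converting: 38966.2 s = 10.82 hours.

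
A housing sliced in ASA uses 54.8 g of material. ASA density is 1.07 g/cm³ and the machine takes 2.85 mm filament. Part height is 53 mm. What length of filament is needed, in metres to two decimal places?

8.03 m

Volume = 54.8 g / 1.07 g·cm⁻³ = 51.215 cm³ = 51215 mm³.
Filament cross-section = π × (2.85/2)² = 6.3794 mm².
L = V/A = 51215/6.3794 = 8028.18 mm → 8.03 m.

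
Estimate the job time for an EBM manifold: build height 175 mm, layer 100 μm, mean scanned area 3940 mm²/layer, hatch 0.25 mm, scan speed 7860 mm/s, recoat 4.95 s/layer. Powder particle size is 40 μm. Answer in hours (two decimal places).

Layer count = ceil(175 / 0.1) = 1750.
Scan path per layer = 3940 / 0.25 = 15760 mm.
Beam time per layer = 15760 / 7860, so 2.0051 s.
Per-layer time = 2.0051 + 4.95 = 6.9551 s.
1750 layers × 6.9551 s/layer = 12171.425 s, i.e. 3.38 hours.

3.38 hours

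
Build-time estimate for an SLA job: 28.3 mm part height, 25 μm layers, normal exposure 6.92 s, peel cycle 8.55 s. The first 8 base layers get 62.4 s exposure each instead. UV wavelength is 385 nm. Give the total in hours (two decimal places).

4.99 hours

Layers = ⌈28.3/0.025⌉ = 1132.
Base layers = 8 × (62.4 + 8.55) = 567.6 s.
Regular layers: 1124 × (6.92 + 8.55) → 17388.28 s.
Total = 567.6 + 17388.28 = 17955.88 s = 4.99 hours.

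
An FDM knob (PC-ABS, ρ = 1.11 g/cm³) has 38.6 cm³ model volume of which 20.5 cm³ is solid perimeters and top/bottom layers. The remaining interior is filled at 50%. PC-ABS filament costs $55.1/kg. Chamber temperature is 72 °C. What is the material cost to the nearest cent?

Volume inside the shell: 38.6 − 20.5 → 18.1 cm³.
Infill deposited: 0.50 × 18.1 → 9.05 cm³.
Total extruded = 20.5 + 9.05, so 29.55 cm³.
Mass = 29.55 × 1.11, so 32.8005 g.
Cost = 32.8005 g / 1000 × $55.1/kg = $1.81.

$1.81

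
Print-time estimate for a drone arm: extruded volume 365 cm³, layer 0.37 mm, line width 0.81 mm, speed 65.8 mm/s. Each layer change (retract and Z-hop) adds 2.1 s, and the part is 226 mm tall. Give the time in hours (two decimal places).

5.50 hours

Line area = 0.37 × 0.81, so 0.2997 mm².
Toolpath length = 365 cm³ / 0.2997 mm² = 365000 / 0.2997 = 1217884.6 mm.
Extrusion time = 1217884.6 / 65.8, so 18508.9 s.
Layer count = ceil(226 / 0.37) = 611.
Non-print overhead: 611 × 2.1 → 1283.1 s.
Total = 18508.9 + 1283.1 = 19792 s = 5.50 hours.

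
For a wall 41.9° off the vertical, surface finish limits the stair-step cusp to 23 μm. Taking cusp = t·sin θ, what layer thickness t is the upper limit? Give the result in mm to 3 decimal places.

0.034 mm

Layer height = cusp / sin(41.9°) = 0.023 / 0.6678 = 0.034 mm.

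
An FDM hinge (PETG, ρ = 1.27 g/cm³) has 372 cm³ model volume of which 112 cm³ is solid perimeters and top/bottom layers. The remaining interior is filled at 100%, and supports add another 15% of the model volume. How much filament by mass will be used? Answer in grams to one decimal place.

543.3 g

Interior volume: 372 − 112 → 260 cm³.
Infill volume = 1.00 × 260, so 260 cm³.
Support: 0.15 × 372 → 55.8 cm³.
Deposited volume: 112 + 260 + 55.8 → 427.8 cm³.
Mass = 427.8 × 1.27 = 543.306 g.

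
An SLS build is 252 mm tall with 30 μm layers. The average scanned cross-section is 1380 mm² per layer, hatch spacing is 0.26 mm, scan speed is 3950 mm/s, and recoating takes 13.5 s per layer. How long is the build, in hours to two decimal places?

Layer count = ceil(252 / 0.03) = 8400.
Hatch length per layer = 1380 / 0.26 = 5307.7 mm.
Per-layer scan time = 5307.7 / 3950 = 1.3437 s.
Per-layer time = 1.3437 + 13.5 = 14.8437 s.
Total: 8400 × 14.8437 s = 124687.08 s → 34.64 hours.

34.64 hours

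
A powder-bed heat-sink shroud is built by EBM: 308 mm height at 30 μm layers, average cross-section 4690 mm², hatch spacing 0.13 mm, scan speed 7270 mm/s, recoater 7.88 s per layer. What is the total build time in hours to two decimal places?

Layer count = ceil(308 / 0.03) = 10267.
Hatch length per layer: 4690 / 0.13 → 36076.9 mm.
Beam time per layer = 36076.9 / 7270, so 4.9624 s.
Per-layer time = 4.9624 + 7.88, so 12.8424 s.
Total: 10267 × 12.8424 s = 131852.9208 s → 36.63 hours.

36.63 hours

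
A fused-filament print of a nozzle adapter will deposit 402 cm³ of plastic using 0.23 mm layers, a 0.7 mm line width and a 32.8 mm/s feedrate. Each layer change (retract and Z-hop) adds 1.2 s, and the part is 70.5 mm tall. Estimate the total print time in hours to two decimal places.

21.25 hours

Line area: 0.23 × 0.7 → 0.161 mm².
Total extruded path = 402000/0.161 = 2496894.4 mm.
Print-move time = 2496894.4 / 32.8, so 76124.8 s.
Number of layers: 70.5 / 0.23 → 307 (rounded up).
Layer-change overhead = 307 × 1.2, so 368.4 s.
Altogether 76124.8 + 368.4 = 76493.2 s, i.e. 21.25 hours.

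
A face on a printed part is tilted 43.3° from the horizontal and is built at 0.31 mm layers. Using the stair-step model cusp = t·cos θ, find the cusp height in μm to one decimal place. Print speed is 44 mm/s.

cos(43.3°) = 0.7278, so cusp = 0.31 × 0.7278 = 0.225618 mm → 225.6 μm.

225.6 μm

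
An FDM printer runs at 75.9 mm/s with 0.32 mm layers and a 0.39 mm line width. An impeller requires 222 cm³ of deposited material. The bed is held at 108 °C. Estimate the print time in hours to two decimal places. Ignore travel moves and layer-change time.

Line area: 0.32 × 0.39 → 0.1248 mm².
Total extruded path = 222000/0.1248 = 1778846.2 mm.
Time extruding = 1778846.2 / 75.9, so 23436.7 s.
That's 23436.7 s → 6.51 hours.

6.51 hours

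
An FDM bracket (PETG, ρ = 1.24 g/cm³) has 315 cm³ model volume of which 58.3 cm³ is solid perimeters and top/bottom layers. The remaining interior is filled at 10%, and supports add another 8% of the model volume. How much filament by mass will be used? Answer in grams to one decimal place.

135.4 g

Infill region = 315 − 58.3, so 256.7 cm³.
Deposited infill = 0.10 × 256.7, so 25.67 cm³.
Support = 0.08 × 315, so 25.2 cm³.
Total extruded = 58.3 + 25.67 + 25.2, so 109.17 cm³.
Mass: 109.17 × 1.24 → 135.3708 g.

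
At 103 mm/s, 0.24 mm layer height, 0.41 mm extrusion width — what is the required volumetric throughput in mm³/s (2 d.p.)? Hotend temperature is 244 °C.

Bead cross-section: 0.24 × 0.41 → 0.0984 mm².
Volumetric flow = 103 × 0.0984 = 10.14 mm³/s.

10.14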